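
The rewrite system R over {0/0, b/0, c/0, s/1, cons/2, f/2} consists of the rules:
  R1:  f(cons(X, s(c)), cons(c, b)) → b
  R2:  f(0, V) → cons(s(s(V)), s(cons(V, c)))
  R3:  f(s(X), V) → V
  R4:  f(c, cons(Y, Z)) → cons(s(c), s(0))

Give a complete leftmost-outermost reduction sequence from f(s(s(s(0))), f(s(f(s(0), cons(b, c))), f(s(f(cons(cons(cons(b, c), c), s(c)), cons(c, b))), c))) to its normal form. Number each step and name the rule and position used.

c

1. f(s(s(s(0))), f(s(f(s(0), cons(b, c))), f(s(f(cons(cons(cons(b, c), c), s(c)), cons(c, b))), c)))  →  f(s(f(s(0), cons(b, c))), f(s(f(cons(cons(cons(b, c), c), s(c)), cons(c, b))), c))   [R3 at ε]
2. f(s(f(s(0), cons(b, c))), f(s(f(cons(cons(cons(b, c), c), s(c)), cons(c, b))), c))  →  f(s(f(cons(cons(cons(b, c), c), s(c)), cons(c, b))), c)   [R3 at ε]
3. f(s(f(cons(cons(cons(b, c), c), s(c)), cons(c, b))), c)  →  c   [R3 at ε]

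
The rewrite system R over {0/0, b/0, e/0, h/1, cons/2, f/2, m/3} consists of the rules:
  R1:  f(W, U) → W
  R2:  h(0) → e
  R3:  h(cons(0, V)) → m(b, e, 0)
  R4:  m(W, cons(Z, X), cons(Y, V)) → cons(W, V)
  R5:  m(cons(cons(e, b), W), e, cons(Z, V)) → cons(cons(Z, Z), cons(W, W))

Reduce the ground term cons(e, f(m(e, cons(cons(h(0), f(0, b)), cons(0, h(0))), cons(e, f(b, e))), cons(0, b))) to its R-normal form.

1. cons(e, f(m(e, cons(cons(h(0), f(0, b)), cons(0, h(0))), cons(e, f(b, e))), cons(0, b)))  →  cons(e, m(e, cons(cons(h(0), f(0, b)), cons(0, h(0))), cons(e, f(b, e))))   [R1 at 2]
2. cons(e, m(e, cons(cons(h(0), f(0, b)), cons(0, h(0))), cons(e, f(b, e))))  →  cons(e, cons(e, f(b, e)))   [R4 at 2]
3. cons(e, cons(e, f(b, e)))  →  cons(e, cons(e, b))   [R1 at 2.2]

cons(e, cons(e, b))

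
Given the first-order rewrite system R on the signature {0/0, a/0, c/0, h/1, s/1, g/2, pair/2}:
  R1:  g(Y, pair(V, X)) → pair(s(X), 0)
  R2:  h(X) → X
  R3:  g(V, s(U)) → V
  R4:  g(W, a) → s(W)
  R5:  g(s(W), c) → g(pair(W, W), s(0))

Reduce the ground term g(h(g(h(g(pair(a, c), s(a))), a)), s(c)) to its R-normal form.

1. g(h(g(h(g(pair(a, c), s(a))), a)), s(c))  →  h(g(h(g(pair(a, c), s(a))), a))   [R3 at ε]
2. h(g(h(g(pair(a, c), s(a))), a))  →  g(h(g(pair(a, c), s(a))), a)   [R2 at ε]
3. g(h(g(pair(a, c), s(a))), a)  →  s(h(g(pair(a, c), s(a))))   [R4 at ε]
4. s(h(g(pair(a, c), s(a))))  →  s(g(pair(a, c), s(a)))   [R2 at 1]
5. s(g(pair(a, c), s(a)))  →  s(pair(a, c))   [R3 at 1]

s(pair(a, c))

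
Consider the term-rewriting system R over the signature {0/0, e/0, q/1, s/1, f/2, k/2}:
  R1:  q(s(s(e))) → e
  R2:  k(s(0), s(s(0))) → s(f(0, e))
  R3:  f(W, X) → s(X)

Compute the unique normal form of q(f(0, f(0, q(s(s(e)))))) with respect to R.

e

1. q(f(0, f(0, q(s(s(e))))))  →  q(s(f(0, q(s(s(e))))))   [R3 at 1]
2. q(s(f(0, q(s(s(e))))))  →  q(s(s(q(s(s(e))))))   [R3 at 1.1]
3. q(s(s(q(s(s(e))))))  →  q(s(s(e)))   [R1 at 1.1.1]
4. q(s(s(e)))  →  e   [R1 at ε]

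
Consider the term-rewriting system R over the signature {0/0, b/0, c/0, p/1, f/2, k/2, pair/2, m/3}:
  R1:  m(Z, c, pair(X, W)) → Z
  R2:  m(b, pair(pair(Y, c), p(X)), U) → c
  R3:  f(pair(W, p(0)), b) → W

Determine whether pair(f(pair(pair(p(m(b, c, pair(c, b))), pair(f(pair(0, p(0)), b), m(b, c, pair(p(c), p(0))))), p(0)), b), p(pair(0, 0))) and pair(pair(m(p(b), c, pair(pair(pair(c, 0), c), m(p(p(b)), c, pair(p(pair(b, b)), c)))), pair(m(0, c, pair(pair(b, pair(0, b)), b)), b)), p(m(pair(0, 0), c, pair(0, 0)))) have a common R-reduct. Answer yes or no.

yes — NF(t₁) = pair(pair(p(b), pair(0, b)), p(pair(0, 0))), NF(t₂) = pair(pair(p(b), pair(0, b)), p(pair(0, 0)))

Reduce t₁ = pair(f(pair(pair(p(m(b, c, pair(c, b))), pair(f(pair(0, p(0)), b), m(b, c, pair(p(c), p(0))))), p(0)), b), p(pair(0, 0))):
1. pair(f(pair(pair(p(m(b, c, pair(c, b))), pair(f(pair(0, p(0)), b), m(b, c, pair(p(c), p(0))))), p(0)), b), p(pair(0, 0)))  →  pair(pair(p(m(b, c, pair(c, b))), pair(f(pair(0, p(0)), b), m(b, c, pair(p(c), p(0))))), p(pair(0, 0)))   [R3 at 1]
2. pair(pair(p(m(b, c, pair(c, b))), pair(f(pair(0, p(0)), b), m(b, c, pair(p(c), p(0))))), p(pair(0, 0)))  →  pair(pair(p(b), pair(f(pair(0, p(0)), b), m(b, c, pair(p(c), p(0))))), p(pair(0, 0)))   [R1 at 1.1.1]
3. pair(pair(p(b), pair(f(pair(0, p(0)), b), m(b, c, pair(p(c), p(0))))), p(pair(0, 0)))  →  pair(pair(p(b), pair(0, m(b, c, pair(p(c), p(0))))), p(pair(0, 0)))   [R3 at 1.2.1]
4. pair(pair(p(b), pair(0, m(b, c, pair(p(c), p(0))))), p(pair(0, 0)))  →  pair(pair(p(b), pair(0, b)), p(pair(0, 0)))   [R1 at 1.2.2]

Reduce t₂ = pair(pair(m(p(b), c, pair(pair(pair(c, 0), c), m(p(p(b)), c, pair(p(pair(b, b)), c)))), pair(m(0, c, pair(pair(b, pair(0, b)), b)), b)), p(m(pair(0, 0), c, pair(0, 0)))):
1. pair(pair(m(p(b), c, pair(pair(pair(c, 0), c), m(p(p(b)), c, pair(p(pair(b, b)), c)))), pair(m(0, c, pair(pair(b, pair(0, b)), b)), b)), p(m(pair(0, 0), c, pair(0, 0))))  →  pair(pair(p(b), pair(m(0, c, pair(pair(b, pair(0, b)), b)), b)), p(m(pair(0, 0), c, pair(0, 0))))   [R1 at 1.1]
2. pair(pair(p(b), pair(m(0, c, pair(pair(b, pair(0, b)), b)), b)), p(m(pair(0, 0), c, pair(0, 0))))  →  pair(pair(p(b), pair(0, b)), p(m(pair(0, 0), c, pair(0, 0))))   [R1 at 1.2.1]
3. pair(pair(p(b), pair(0, b)), p(m(pair(0, 0), c, pair(0, 0))))  →  pair(pair(p(b), pair(0, b)), p(pair(0, 0)))   [R1 at 2.1]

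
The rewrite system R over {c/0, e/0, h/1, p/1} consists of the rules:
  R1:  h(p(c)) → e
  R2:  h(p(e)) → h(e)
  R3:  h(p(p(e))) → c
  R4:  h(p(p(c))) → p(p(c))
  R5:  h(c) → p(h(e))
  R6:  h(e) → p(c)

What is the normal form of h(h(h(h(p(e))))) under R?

e

1. h(h(h(h(p(e)))))  →  h(h(h(h(e))))   [R2 at 1.1.1]
2. h(h(h(h(e))))  →  h(h(h(p(c))))   [R6 at 1.1.1]
3. h(h(h(p(c))))  →  h(h(e))   [R1 at 1.1]
4. h(h(e))  →  h(p(c))   [R6 at 1]
5. h(p(c))  →  e   [R1 at ε]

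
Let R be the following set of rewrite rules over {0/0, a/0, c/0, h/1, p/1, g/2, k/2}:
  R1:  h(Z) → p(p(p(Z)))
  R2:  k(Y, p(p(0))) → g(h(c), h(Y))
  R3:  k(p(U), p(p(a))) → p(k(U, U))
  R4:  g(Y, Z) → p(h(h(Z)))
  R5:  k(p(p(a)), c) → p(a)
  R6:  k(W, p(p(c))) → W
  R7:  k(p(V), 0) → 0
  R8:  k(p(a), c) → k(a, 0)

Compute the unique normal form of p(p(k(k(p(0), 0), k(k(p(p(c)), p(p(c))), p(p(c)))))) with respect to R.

1. p(p(k(k(p(0), 0), k(k(p(p(c)), p(p(c))), p(p(c))))))  →  p(p(k(0, k(k(p(p(c)), p(p(c))), p(p(c))))))   [R7 at 1.1.1]
2. p(p(k(0, k(k(p(p(c)), p(p(c))), p(p(c))))))  →  p(p(k(0, k(p(p(c)), p(p(c))))))   [R6 at 1.1.2]
3. p(p(k(0, k(p(p(c)), p(p(c))))))  →  p(p(k(0, p(p(c)))))   [R6 at 1.1.2]
4. p(p(k(0, p(p(c)))))  →  p(p(0))   [R6 at 1.1]

p(p(0))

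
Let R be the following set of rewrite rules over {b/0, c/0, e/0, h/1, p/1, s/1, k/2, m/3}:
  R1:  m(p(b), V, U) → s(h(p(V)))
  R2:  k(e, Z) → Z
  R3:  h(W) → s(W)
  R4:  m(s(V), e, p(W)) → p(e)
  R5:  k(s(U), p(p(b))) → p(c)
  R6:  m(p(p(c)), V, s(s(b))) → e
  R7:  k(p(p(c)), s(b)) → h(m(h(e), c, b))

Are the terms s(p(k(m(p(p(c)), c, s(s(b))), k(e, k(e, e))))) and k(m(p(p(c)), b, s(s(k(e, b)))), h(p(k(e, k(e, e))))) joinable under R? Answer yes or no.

yes — NF(t₁) = s(p(e)), NF(t₂) = s(p(e))

Reduce t₁ = s(p(k(m(p(p(c)), c, s(s(b))), k(e, k(e, e))))):
1. s(p(k(m(p(p(c)), c, s(s(b))), k(e, k(e, e)))))  →  s(p(k(e, k(e, k(e, e)))))   [R6 at 1.1.1]
2. s(p(k(e, k(e, k(e, e)))))  →  s(p(k(e, k(e, e))))   [R2 at 1.1]
3. s(p(k(e, k(e, e))))  →  s(p(k(e, e)))   [R2 at 1.1]
4. s(p(k(e, e)))  →  s(p(e))   [R2 at 1.1]

Reduce t₂ = k(m(p(p(c)), b, s(s(k(e, b)))), h(p(k(e, k(e, e))))):
1. k(m(p(p(c)), b, s(s(k(e, b)))), h(p(k(e, k(e, e)))))  →  k(m(p(p(c)), b, s(s(b))), h(p(k(e, k(e, e)))))   [R2 at 1.3.1.1]
2. k(m(p(p(c)), b, s(s(b))), h(p(k(e, k(e, e)))))  →  k(e, h(p(k(e, k(e, e)))))   [R6 at 1]
3. k(e, h(p(k(e, k(e, e)))))  →  h(p(k(e, k(e, e))))   [R2 at ε]
4. h(p(k(e, k(e, e))))  →  s(p(k(e, k(e, e))))   [R3 at ε]
5. s(p(k(e, k(e, e))))  →  s(p(k(e, e)))   [R2 at 1.1]
6. s(p(k(e, e)))  →  s(p(e))   [R2 at 1.1]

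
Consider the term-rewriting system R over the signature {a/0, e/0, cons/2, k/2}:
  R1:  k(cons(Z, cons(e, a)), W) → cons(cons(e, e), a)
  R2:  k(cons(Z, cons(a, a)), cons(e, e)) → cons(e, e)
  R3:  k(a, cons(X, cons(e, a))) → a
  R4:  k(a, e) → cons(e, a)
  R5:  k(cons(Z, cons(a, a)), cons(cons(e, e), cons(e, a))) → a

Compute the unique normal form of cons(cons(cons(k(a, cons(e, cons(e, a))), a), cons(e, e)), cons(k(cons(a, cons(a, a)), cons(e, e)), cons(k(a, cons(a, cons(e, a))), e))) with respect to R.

cons(cons(cons(a, a), cons(e, e)), cons(cons(e, e), cons(a, e)))

1. cons(cons(cons(k(a, cons(e, cons(e, a))), a), cons(e, e)), cons(k(cons(a, cons(a, a)), cons(e, e)), cons(k(a, cons(a, cons(e, a))), e)))  →  cons(cons(cons(a, a), cons(e, e)), cons(k(cons(a, cons(a, a)), cons(e, e)), cons(k(a, cons(a, cons(e, a))), e)))   [R3 at 1.1.1]
2. cons(cons(cons(a, a), cons(e, e)), cons(k(cons(a, cons(a, a)), cons(e, e)), cons(k(a, cons(a, cons(e, a))), e)))  →  cons(cons(cons(a, a), cons(e, e)), cons(cons(e, e), cons(k(a, cons(a, cons(e, a))), e)))   [R2 at 2.1]
3. cons(cons(cons(a, a), cons(e, e)), cons(cons(e, e), cons(k(a, cons(a, cons(e, a))), e)))  →  cons(cons(cons(a, a), cons(e, e)), cons(cons(e, e), cons(a, e)))   [R3 at 2.2.1]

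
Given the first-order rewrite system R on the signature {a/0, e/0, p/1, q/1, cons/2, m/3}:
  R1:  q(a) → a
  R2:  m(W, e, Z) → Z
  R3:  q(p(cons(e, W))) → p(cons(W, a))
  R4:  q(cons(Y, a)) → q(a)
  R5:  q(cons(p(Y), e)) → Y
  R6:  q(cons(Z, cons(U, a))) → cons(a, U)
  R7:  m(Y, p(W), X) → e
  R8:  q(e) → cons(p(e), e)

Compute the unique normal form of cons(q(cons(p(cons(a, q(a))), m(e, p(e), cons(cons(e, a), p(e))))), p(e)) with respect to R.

1. cons(q(cons(p(cons(a, q(a))), m(e, p(e), cons(cons(e, a), p(e))))), p(e))  →  cons(q(cons(p(cons(a, a)), m(e, p(e), cons(cons(e, a), p(e))))), p(e))   [R1 at 1.1.1.1.2]
2. cons(q(cons(p(cons(a, a)), m(e, p(e), cons(cons(e, a), p(e))))), p(e))  →  cons(q(cons(p(cons(a, a)), e)), p(e))   [R7 at 1.1.2]
3. cons(q(cons(p(cons(a, a)), e)), p(e))  →  cons(cons(a, a), p(e))   [R5 at 1]

cons(cons(a, a), p(e))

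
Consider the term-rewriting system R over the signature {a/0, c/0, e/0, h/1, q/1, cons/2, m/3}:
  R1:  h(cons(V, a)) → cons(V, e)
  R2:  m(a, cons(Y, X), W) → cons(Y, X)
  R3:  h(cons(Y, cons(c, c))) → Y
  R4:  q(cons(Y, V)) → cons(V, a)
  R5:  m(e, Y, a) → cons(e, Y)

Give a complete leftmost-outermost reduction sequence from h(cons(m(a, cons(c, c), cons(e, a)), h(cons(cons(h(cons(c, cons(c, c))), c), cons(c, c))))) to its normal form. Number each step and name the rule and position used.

cons(c, c)

1. h(cons(m(a, cons(c, c), cons(e, a)), h(cons(cons(h(cons(c, cons(c, c))), c), cons(c, c)))))  →  h(cons(cons(c, c), h(cons(cons(h(cons(c, cons(c, c))), c), cons(c, c)))))   [R2 at 1.1]
2. h(cons(cons(c, c), h(cons(cons(h(cons(c, cons(c, c))), c), cons(c, c)))))  →  h(cons(cons(c, c), cons(h(cons(c, cons(c, c))), c)))   [R3 at 1.2]
3. h(cons(cons(c, c), cons(h(cons(c, cons(c, c))), c)))  →  h(cons(cons(c, c), cons(c, c)))   [R3 at 1.2.1]
4. h(cons(cons(c, c), cons(c, c)))  →  cons(c, c)   [R3 at ε]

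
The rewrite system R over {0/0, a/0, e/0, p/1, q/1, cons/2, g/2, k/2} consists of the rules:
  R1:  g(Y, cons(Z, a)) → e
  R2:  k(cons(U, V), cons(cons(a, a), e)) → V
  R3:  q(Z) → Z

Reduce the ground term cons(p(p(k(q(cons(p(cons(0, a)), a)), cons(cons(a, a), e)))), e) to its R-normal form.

cons(p(p(a)), e)

1. cons(p(p(k(q(cons(p(cons(0, a)), a)), cons(cons(a, a), e)))), e)  →  cons(p(p(k(cons(p(cons(0, a)), a), cons(cons(a, a), e)))), e)   [R3 at 1.1.1.1]
2. cons(p(p(k(cons(p(cons(0, a)), a), cons(cons(a, a), e)))), e)  →  cons(p(p(a)), e)   [R2 at 1.1.1]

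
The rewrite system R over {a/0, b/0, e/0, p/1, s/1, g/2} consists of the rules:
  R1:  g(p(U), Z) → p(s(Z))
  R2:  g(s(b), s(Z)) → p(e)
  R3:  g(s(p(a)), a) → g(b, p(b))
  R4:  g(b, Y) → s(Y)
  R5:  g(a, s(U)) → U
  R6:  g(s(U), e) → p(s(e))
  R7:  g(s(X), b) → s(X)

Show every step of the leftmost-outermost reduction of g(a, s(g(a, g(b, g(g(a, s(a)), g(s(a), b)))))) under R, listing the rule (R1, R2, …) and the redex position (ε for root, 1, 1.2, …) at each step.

a

1. g(a, s(g(a, g(b, g(g(a, s(a)), g(s(a), b))))))  →  g(a, g(b, g(g(a, s(a)), g(s(a), b))))   [R5 at ε]
2. g(a, g(b, g(g(a, s(a)), g(s(a), b))))  →  g(a, s(g(g(a, s(a)), g(s(a), b))))   [R4 at 2]
3. g(a, s(g(g(a, s(a)), g(s(a), b))))  →  g(g(a, s(a)), g(s(a), b))   [R5 at ε]
4. g(g(a, s(a)), g(s(a), b))  →  g(a, g(s(a), b))   [R5 at 1]
5. g(a, g(s(a), b))  →  g(a, s(a))   [R7 at 2]
6. g(a, s(a))  →  a   [R5 at ε]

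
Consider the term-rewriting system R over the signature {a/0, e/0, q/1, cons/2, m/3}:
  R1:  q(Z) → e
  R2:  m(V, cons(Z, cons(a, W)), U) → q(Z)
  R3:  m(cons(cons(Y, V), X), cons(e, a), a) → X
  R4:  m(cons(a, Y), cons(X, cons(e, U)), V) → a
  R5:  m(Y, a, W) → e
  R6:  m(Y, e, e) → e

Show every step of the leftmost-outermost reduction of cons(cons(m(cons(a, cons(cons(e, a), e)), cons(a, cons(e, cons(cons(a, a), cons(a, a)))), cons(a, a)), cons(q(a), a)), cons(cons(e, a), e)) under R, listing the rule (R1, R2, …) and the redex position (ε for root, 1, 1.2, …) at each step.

1. cons(cons(m(cons(a, cons(cons(e, a), e)), cons(a, cons(e, cons(cons(a, a), cons(a, a)))), cons(a, a)), cons(q(a), a)), cons(cons(e, a), e))  →  cons(cons(a, cons(q(a), a)), cons(cons(e, a), e))   [R4 at 1.1]
2. cons(cons(a, cons(q(a), a)), cons(cons(e, a), e))  →  cons(cons(a, cons(e, a)), cons(cons(e, a), e))   [R1 at 1.2.1]

cons(cons(a, cons(e, a)), cons(cons(e, a), e))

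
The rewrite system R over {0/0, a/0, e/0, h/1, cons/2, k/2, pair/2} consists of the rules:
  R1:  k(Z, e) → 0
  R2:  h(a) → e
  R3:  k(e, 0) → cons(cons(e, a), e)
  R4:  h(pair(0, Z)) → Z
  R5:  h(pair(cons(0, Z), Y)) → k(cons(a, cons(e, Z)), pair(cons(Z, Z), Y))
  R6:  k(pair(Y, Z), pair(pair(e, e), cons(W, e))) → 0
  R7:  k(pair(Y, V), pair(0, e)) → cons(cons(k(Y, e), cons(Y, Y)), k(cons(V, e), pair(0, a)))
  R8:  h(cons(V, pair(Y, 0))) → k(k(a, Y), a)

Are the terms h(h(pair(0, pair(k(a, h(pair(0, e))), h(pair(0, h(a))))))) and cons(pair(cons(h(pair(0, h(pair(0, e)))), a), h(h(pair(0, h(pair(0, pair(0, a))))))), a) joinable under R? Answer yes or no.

Reduce t₁ = h(h(pair(0, pair(k(a, h(pair(0, e))), h(pair(0, h(a))))))):
1. h(h(pair(0, pair(k(a, h(pair(0, e))), h(pair(0, h(a)))))))  →  h(pair(k(a, h(pair(0, e))), h(pair(0, h(a)))))   [R4 at 1]
2. h(pair(k(a, h(pair(0, e))), h(pair(0, h(a)))))  →  h(pair(k(a, e), h(pair(0, h(a)))))   [R4 at 1.1.2]
3. h(pair(k(a, e), h(pair(0, h(a)))))  →  h(pair(0, h(pair(0, h(a)))))   [R1 at 1.1]
4. h(pair(0, h(pair(0, h(a)))))  →  h(pair(0, h(a)))   [R4 at ε]
5. h(pair(0, h(a)))  →  h(a)   [R4 at ε]
6. h(a)  →  e   [R2 at ε]

Reduce t₂ = cons(pair(cons(h(pair(0, h(pair(0, e)))), a), h(h(pair(0, h(pair(0, pair(0, a))))))), a):
1. cons(pair(cons(h(pair(0, h(pair(0, e)))), a), h(h(pair(0, h(pair(0, pair(0, a))))))), a)  →  cons(pair(cons(h(pair(0, e)), a), h(h(pair(0, h(pair(0, pair(0, a))))))), a)   [R4 at 1.1.1]
2. cons(pair(cons(h(pair(0, e)), a), h(h(pair(0, h(pair(0, pair(0, a))))))), a)  →  cons(pair(cons(e, a), h(h(pair(0, h(pair(0, pair(0, a))))))), a)   [R4 at 1.1.1]
3. cons(pair(cons(e, a), h(h(pair(0, h(pair(0, pair(0, a))))))), a)  →  cons(pair(cons(e, a), h(h(pair(0, pair(0, a))))), a)   [R4 at 1.2.1]
4. cons(pair(cons(e, a), h(h(pair(0, pair(0, a))))), a)  →  cons(pair(cons(e, a), h(pair(0, a))), a)   [R4 at 1.2.1]
5. cons(pair(cons(e, a), h(pair(0, a))), a)  →  cons(pair(cons(e, a), a), a)   [R4 at 1.2]

no — NF(t₁) = e, NF(t₂) = cons(pair(cons(e, a), a), a)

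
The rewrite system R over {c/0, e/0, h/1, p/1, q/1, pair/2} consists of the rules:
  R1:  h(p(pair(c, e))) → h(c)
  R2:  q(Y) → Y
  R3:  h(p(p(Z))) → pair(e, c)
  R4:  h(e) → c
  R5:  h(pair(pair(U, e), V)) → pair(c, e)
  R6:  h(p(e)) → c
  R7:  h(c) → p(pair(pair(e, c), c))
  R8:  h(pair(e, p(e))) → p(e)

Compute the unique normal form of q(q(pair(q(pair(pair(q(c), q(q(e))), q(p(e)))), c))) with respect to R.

pair(pair(pair(c, e), p(e)), c)

1. q(q(pair(q(pair(pair(q(c), q(q(e))), q(p(e)))), c)))  →  q(pair(q(pair(pair(q(c), q(q(e))), q(p(e)))), c))   [R2 at ε]
2. q(pair(q(pair(pair(q(c), q(q(e))), q(p(e)))), c))  →  pair(q(pair(pair(q(c), q(q(e))), q(p(e)))), c)   [R2 at ε]
3. pair(q(pair(pair(q(c), q(q(e))), q(p(e)))), c)  →  pair(pair(pair(q(c), q(q(e))), q(p(e))), c)   [R2 at 1]
4. pair(pair(pair(q(c), q(q(e))), q(p(e))), c)  →  pair(pair(pair(c, q(q(e))), q(p(e))), c)   [R2 at 1.1.1]
5. pair(pair(pair(c, q(q(e))), q(p(e))), c)  →  pair(pair(pair(c, q(e)), q(p(e))), c)   [R2 at 1.1.2]
6. pair(pair(pair(c, q(e)), q(p(e))), c)  →  pair(pair(pair(c, e), q(p(e))), c)   [R2 at 1.1.2]
7. pair(pair(pair(c, e), q(p(e))), c)  →  pair(pair(pair(c, e), p(e)), c)   [R2 at 1.2]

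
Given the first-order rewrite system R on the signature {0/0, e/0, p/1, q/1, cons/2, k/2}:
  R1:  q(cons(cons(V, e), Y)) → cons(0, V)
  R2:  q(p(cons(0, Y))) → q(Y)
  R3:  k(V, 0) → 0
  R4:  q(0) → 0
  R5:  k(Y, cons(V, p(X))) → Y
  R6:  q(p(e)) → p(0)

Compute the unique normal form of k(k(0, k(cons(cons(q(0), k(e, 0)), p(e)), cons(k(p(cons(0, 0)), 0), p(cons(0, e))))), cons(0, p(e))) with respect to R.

0

1. k(k(0, k(cons(cons(q(0), k(e, 0)), p(e)), cons(k(p(cons(0, 0)), 0), p(cons(0, e))))), cons(0, p(e)))  →  k(0, k(cons(cons(q(0), k(e, 0)), p(e)), cons(k(p(cons(0, 0)), 0), p(cons(0, e)))))   [R5 at ε]
2. k(0, k(cons(cons(q(0), k(e, 0)), p(e)), cons(k(p(cons(0, 0)), 0), p(cons(0, e)))))  →  k(0, cons(cons(q(0), k(e, 0)), p(e)))   [R5 at 2]
3. k(0, cons(cons(q(0), k(e, 0)), p(e)))  →  0   [R5 at ε]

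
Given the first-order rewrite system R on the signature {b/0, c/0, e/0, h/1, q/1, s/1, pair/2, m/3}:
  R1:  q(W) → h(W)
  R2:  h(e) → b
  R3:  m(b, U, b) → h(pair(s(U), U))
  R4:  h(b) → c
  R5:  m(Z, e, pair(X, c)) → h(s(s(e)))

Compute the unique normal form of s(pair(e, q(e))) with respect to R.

1. s(pair(e, q(e)))  →  s(pair(e, h(e)))   [R1 at 1.2]
2. s(pair(e, h(e)))  →  s(pair(e, b))   [R2 at 1.2]

s(pair(e, b))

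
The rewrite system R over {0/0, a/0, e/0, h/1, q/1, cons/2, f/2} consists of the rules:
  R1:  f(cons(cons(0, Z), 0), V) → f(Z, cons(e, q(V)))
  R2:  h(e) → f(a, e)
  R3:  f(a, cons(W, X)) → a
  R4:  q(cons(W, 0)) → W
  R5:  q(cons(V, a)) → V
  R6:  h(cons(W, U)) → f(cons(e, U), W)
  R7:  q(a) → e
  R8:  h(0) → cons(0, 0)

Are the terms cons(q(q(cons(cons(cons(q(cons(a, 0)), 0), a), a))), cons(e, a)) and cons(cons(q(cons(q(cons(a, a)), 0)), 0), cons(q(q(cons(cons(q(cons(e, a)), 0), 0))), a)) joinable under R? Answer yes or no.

yes — NF(t₁) = cons(cons(a, 0), cons(e, a)), NF(t₂) = cons(cons(a, 0), cons(e, a))

Reduce t₁ = cons(q(q(cons(cons(cons(q(cons(a, 0)), 0), a), a))), cons(e, a)):
1. cons(q(q(cons(cons(cons(q(cons(a, 0)), 0), a), a))), cons(e, a))  →  cons(q(cons(cons(q(cons(a, 0)), 0), a)), cons(e, a))   [R5 at 1.1]
2. cons(q(cons(cons(q(cons(a, 0)), 0), a)), cons(e, a))  →  cons(cons(q(cons(a, 0)), 0), cons(e, a))   [R5 at 1]
3. cons(cons(q(cons(a, 0)), 0), cons(e, a))  →  cons(cons(a, 0), cons(e, a))   [R4 at 1.1]

Reduce t₂ = cons(cons(q(cons(q(cons(a, a)), 0)), 0), cons(q(q(cons(cons(q(cons(e, a)), 0), 0))), a)):
1. cons(cons(q(cons(q(cons(a, a)), 0)), 0), cons(q(q(cons(cons(q(cons(e, a)), 0), 0))), a))  →  cons(cons(q(cons(a, a)), 0), cons(q(q(cons(cons(q(cons(e, a)), 0), 0))), a))   [R4 at 1.1]
2. cons(cons(q(cons(a, a)), 0), cons(q(q(cons(cons(q(cons(e, a)), 0), 0))), a))  →  cons(cons(a, 0), cons(q(q(cons(cons(q(cons(e, a)), 0), 0))), a))   [R5 at 1.1]
3. cons(cons(a, 0), cons(q(q(cons(cons(q(cons(e, a)), 0), 0))), a))  →  cons(cons(a, 0), cons(q(cons(q(cons(e, a)), 0)), a))   [R4 at 2.1.1]
4. cons(cons(a, 0), cons(q(cons(q(cons(e, a)), 0)), a))  →  cons(cons(a, 0), cons(q(cons(e, a)), a))   [R4 at 2.1]
5. cons(cons(a, 0), cons(q(cons(e, a)), a))  →  cons(cons(a, 0), cons(e, a))   [R5 at 2.1]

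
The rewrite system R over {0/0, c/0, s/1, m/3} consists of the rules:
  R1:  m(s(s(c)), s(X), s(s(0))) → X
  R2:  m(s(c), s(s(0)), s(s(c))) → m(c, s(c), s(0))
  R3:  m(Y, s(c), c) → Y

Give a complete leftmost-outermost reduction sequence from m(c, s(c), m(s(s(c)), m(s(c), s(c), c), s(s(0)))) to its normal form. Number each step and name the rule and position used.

c

1. m(c, s(c), m(s(s(c)), m(s(c), s(c), c), s(s(0))))  →  m(c, s(c), m(s(s(c)), s(c), s(s(0))))   [R3 at 3.2]
2. m(c, s(c), m(s(s(c)), s(c), s(s(0))))  →  m(c, s(c), c)   [R1 at 3]
3. m(c, s(c), c)  →  c   [R3 at ε]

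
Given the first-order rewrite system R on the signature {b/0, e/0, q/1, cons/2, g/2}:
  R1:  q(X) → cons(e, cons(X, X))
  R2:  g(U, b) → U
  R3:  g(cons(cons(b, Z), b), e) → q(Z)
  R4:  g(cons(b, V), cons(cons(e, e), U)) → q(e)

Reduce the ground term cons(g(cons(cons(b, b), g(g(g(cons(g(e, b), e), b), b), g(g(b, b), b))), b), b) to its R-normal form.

1. cons(g(cons(cons(b, b), g(g(g(cons(g(e, b), e), b), b), g(g(b, b), b))), b), b)  →  cons(cons(cons(b, b), g(g(g(cons(g(e, b), e), b), b), g(g(b, b), b))), b)   [R2 at 1]
2. cons(cons(cons(b, b), g(g(g(cons(g(e, b), e), b), b), g(g(b, b), b))), b)  →  cons(cons(cons(b, b), g(g(cons(g(e, b), e), b), g(g(b, b), b))), b)   [R2 at 1.2.1]
3. cons(cons(cons(b, b), g(g(cons(g(e, b), e), b), g(g(b, b), b))), b)  →  cons(cons(cons(b, b), g(cons(g(e, b), e), g(g(b, b), b))), b)   [R2 at 1.2.1]
4. cons(cons(cons(b, b), g(cons(g(e, b), e), g(g(b, b), b))), b)  →  cons(cons(cons(b, b), g(cons(e, e), g(g(b, b), b))), b)   [R2 at 1.2.1.1]
5. cons(cons(cons(b, b), g(cons(e, e), g(g(b, b), b))), b)  →  cons(cons(cons(b, b), g(cons(e, e), g(b, b))), b)   [R2 at 1.2.2]
6. cons(cons(cons(b, b), g(cons(e, e), g(b, b))), b)  →  cons(cons(cons(b, b), g(cons(e, e), b)), b)   [R2 at 1.2.2]
7. cons(cons(cons(b, b), g(cons(e, e), b)), b)  →  cons(cons(cons(b, b), cons(e, e)), b)   [R2 at 1.2]

cons(cons(cons(b, b), cons(e, e)), b)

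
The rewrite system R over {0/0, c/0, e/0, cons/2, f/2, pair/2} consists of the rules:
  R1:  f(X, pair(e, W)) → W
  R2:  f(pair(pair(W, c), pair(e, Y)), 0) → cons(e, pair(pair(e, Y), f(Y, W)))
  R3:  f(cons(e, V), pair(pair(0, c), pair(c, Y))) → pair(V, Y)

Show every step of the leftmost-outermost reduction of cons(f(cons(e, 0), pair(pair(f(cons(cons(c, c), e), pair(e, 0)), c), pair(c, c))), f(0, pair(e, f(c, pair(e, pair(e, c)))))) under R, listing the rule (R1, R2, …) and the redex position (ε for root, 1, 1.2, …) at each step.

1. cons(f(cons(e, 0), pair(pair(f(cons(cons(c, c), e), pair(e, 0)), c), pair(c, c))), f(0, pair(e, f(c, pair(e, pair(e, c))))))  →  cons(f(cons(e, 0), pair(pair(0, c), pair(c, c))), f(0, pair(e, f(c, pair(e, pair(e, c))))))   [R1 at 1.2.1.1]
2. cons(f(cons(e, 0), pair(pair(0, c), pair(c, c))), f(0, pair(e, f(c, pair(e, pair(e, c))))))  →  cons(pair(0, c), f(0, pair(e, f(c, pair(e, pair(e, c))))))   [R3 at 1]
3. cons(pair(0, c), f(0, pair(e, f(c, pair(e, pair(e, c))))))  →  cons(pair(0, c), f(c, pair(e, pair(e, c))))   [R1 at 2]
4. cons(pair(0, c), f(c, pair(e, pair(e, c))))  →  cons(pair(0, c), pair(e, c))   [R1 at 2]

cons(pair(0, c), pair(e, c))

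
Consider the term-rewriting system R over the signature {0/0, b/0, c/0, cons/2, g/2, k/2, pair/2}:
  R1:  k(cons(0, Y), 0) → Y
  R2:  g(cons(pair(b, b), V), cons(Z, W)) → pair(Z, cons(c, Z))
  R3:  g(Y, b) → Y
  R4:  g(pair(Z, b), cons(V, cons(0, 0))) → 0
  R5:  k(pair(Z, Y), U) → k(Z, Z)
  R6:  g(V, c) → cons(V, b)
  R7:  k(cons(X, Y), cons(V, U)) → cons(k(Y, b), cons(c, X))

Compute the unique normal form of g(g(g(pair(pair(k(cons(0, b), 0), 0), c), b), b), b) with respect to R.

1. g(g(g(pair(pair(k(cons(0, b), 0), 0), c), b), b), b)  →  g(g(pair(pair(k(cons(0, b), 0), 0), c), b), b)   [R3 at ε]
2. g(g(pair(pair(k(cons(0, b), 0), 0), c), b), b)  →  g(pair(pair(k(cons(0, b), 0), 0), c), b)   [R3 at ε]
3. g(pair(pair(k(cons(0, b), 0), 0), c), b)  →  pair(pair(k(cons(0, b), 0), 0), c)   [R3 at ε]
4. pair(pair(k(cons(0, b), 0), 0), c)  →  pair(pair(b, 0), c)   [R1 at 1.1]

pair(pair(b, 0), c)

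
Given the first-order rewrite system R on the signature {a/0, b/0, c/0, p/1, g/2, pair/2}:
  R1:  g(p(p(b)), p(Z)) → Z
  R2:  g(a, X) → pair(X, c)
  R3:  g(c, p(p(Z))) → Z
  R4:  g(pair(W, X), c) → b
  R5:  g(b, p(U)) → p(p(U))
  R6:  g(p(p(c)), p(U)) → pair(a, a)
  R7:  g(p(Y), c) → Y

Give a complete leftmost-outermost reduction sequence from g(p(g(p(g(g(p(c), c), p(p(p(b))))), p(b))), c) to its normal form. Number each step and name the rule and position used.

b

1. g(p(g(p(g(g(p(c), c), p(p(p(b))))), p(b))), c)  →  g(p(g(g(p(c), c), p(p(p(b))))), p(b))   [R7 at ε]
2. g(p(g(g(p(c), c), p(p(p(b))))), p(b))  →  g(p(g(c, p(p(p(b))))), p(b))   [R7 at 1.1.1]
3. g(p(g(c, p(p(p(b))))), p(b))  →  g(p(p(b)), p(b))   [R3 at 1.1]
4. g(p(p(b)), p(b))  →  b   [R1 at ε]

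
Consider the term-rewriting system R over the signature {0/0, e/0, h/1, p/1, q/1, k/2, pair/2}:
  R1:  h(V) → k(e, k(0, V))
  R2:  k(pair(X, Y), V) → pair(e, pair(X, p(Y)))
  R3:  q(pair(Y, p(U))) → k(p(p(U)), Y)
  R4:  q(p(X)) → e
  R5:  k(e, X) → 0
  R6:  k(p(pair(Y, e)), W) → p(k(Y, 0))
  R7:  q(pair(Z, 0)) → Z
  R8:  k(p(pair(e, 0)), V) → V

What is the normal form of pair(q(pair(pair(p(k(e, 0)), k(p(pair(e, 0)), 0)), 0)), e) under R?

1. pair(q(pair(pair(p(k(e, 0)), k(p(pair(e, 0)), 0)), 0)), e)  →  pair(pair(p(k(e, 0)), k(p(pair(e, 0)), 0)), e)   [R7 at 1]
2. pair(pair(p(k(e, 0)), k(p(pair(e, 0)), 0)), e)  →  pair(pair(p(0), k(p(pair(e, 0)), 0)), e)   [R5 at 1.1.1]
3. pair(pair(p(0), k(p(pair(e, 0)), 0)), e)  →  pair(pair(p(0), 0), e)   [R8 at 1.2]

pair(pair(p(0), 0), e)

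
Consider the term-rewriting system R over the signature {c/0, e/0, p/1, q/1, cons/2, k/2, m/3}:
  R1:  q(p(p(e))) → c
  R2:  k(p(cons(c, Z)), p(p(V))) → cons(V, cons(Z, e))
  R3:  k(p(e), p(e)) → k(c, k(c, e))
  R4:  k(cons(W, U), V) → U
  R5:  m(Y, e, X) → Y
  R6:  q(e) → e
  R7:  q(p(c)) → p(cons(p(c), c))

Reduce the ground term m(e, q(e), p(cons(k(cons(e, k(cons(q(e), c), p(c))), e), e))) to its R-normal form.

1. m(e, q(e), p(cons(k(cons(e, k(cons(q(e), c), p(c))), e), e)))  →  m(e, e, p(cons(k(cons(e, k(cons(q(e), c), p(c))), e), e)))   [R6 at 2]
2. m(e, e, p(cons(k(cons(e, k(cons(q(e), c), p(c))), e), e)))  →  e   [R5 at ε]

e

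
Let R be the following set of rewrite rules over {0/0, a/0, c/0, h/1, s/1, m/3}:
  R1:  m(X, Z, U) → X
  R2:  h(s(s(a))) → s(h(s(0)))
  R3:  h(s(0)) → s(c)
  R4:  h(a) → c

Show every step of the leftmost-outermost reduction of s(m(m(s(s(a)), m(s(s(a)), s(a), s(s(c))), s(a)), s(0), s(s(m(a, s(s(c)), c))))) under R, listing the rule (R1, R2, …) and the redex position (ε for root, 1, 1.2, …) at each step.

s(s(s(a)))

1. s(m(m(s(s(a)), m(s(s(a)), s(a), s(s(c))), s(a)), s(0), s(s(m(a, s(s(c)), c)))))  →  s(m(s(s(a)), m(s(s(a)), s(a), s(s(c))), s(a)))   [R1 at 1]
2. s(m(s(s(a)), m(s(s(a)), s(a), s(s(c))), s(a)))  →  s(s(s(a)))   [R1 at 1]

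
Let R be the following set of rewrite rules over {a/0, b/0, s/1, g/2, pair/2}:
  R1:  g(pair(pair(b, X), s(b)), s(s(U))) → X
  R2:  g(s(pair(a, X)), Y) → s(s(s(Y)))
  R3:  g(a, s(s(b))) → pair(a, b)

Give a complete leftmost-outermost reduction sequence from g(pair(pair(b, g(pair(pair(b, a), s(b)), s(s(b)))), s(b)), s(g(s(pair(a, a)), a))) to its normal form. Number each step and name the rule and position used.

1. g(pair(pair(b, g(pair(pair(b, a), s(b)), s(s(b)))), s(b)), s(g(s(pair(a, a)), a)))  →  g(pair(pair(b, a), s(b)), s(g(s(pair(a, a)), a)))   [R1 at 1.1.2]
2. g(pair(pair(b, a), s(b)), s(g(s(pair(a, a)), a)))  →  g(pair(pair(b, a), s(b)), s(s(s(s(a)))))   [R2 at 2.1]
3. g(pair(pair(b, a), s(b)), s(s(s(s(a)))))  →  a   [R1 at ε]

a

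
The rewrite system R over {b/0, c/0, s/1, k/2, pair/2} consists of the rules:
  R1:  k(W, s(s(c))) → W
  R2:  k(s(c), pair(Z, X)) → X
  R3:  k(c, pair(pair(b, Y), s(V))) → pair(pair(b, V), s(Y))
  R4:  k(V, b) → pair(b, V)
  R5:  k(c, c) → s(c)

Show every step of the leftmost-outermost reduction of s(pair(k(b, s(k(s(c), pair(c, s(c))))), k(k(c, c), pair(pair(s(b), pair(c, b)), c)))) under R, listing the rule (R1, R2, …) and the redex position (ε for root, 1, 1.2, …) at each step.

s(pair(b, c))

1. s(pair(k(b, s(k(s(c), pair(c, s(c))))), k(k(c, c), pair(pair(s(b), pair(c, b)), c))))  →  s(pair(k(b, s(s(c))), k(k(c, c), pair(pair(s(b), pair(c, b)), c))))   [R2 at 1.1.2.1]
2. s(pair(k(b, s(s(c))), k(k(c, c), pair(pair(s(b), pair(c, b)), c))))  →  s(pair(b, k(k(c, c), pair(pair(s(b), pair(c, b)), c))))   [R1 at 1.1]
3. s(pair(b, k(k(c, c), pair(pair(s(b), pair(c, b)), c))))  →  s(pair(b, k(s(c), pair(pair(s(b), pair(c, b)), c))))   [R5 at 1.2.1]
4. s(pair(b, k(s(c), pair(pair(s(b), pair(c, b)), c))))  →  s(pair(b, c))   [R2 at 1.2]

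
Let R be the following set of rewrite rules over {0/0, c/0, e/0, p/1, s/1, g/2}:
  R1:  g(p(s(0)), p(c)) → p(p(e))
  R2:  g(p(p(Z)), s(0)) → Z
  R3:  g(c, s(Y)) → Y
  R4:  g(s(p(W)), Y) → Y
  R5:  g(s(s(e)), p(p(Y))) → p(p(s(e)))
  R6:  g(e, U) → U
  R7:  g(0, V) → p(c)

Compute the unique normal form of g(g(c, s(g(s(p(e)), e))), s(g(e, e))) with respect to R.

s(e)

1. g(g(c, s(g(s(p(e)), e))), s(g(e, e)))  →  g(g(s(p(e)), e), s(g(e, e)))   [R3 at 1]
2. g(g(s(p(e)), e), s(g(e, e)))  →  g(e, s(g(e, e)))   [R4 at 1]
3. g(e, s(g(e, e)))  →  s(g(e, e))   [R6 at ε]
4. s(g(e, e))  →  s(e)   [R6 at 1]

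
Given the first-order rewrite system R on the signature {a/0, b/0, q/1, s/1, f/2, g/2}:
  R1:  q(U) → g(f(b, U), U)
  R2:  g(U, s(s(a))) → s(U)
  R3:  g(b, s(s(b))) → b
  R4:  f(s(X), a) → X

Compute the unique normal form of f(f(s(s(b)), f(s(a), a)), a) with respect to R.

b

1. f(f(s(s(b)), f(s(a), a)), a)  →  f(f(s(s(b)), a), a)   [R4 at 1.2]
2. f(f(s(s(b)), a), a)  →  f(s(b), a)   [R4 at 1]
3. f(s(b), a)  →  b   [R4 at ε]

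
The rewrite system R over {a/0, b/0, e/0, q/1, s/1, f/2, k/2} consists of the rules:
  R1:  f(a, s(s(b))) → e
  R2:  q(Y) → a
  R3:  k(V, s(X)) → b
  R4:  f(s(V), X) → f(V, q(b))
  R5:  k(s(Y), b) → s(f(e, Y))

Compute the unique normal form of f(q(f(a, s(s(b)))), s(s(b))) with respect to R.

e

1. f(q(f(a, s(s(b)))), s(s(b)))  →  f(a, s(s(b)))   [R2 at 1]
2. f(a, s(s(b)))  →  e   [R1 at ε]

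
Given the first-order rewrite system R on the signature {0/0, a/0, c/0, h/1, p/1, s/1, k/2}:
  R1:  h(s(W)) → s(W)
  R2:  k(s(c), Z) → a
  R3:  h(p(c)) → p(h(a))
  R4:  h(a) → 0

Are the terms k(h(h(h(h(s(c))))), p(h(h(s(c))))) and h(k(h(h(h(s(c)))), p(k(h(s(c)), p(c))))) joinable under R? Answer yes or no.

no — NF(t₁) = a, NF(t₂) = 0

Reduce t₁ = k(h(h(h(h(s(c))))), p(h(h(s(c))))):
1. k(h(h(h(h(s(c))))), p(h(h(s(c)))))  →  k(h(h(h(s(c)))), p(h(h(s(c)))))   [R1 at 1.1.1.1]
2. k(h(h(h(s(c)))), p(h(h(s(c)))))  →  k(h(h(s(c))), p(h(h(s(c)))))   [R1 at 1.1.1]
3. k(h(h(s(c))), p(h(h(s(c)))))  →  k(h(s(c)), p(h(h(s(c)))))   [R1 at 1.1]
4. k(h(s(c)), p(h(h(s(c)))))  →  k(s(c), p(h(h(s(c)))))   [R1 at 1]
5. k(s(c), p(h(h(s(c)))))  →  a   [R2 at ε]

Reduce t₂ = h(k(h(h(h(s(c)))), p(k(h(s(c)), p(c))))):
1. h(k(h(h(h(s(c)))), p(k(h(s(c)), p(c)))))  →  h(k(h(h(s(c))), p(k(h(s(c)), p(c)))))   [R1 at 1.1.1.1]
2. h(k(h(h(s(c))), p(k(h(s(c)), p(c)))))  →  h(k(h(s(c)), p(k(h(s(c)), p(c)))))   [R1 at 1.1.1]
3. h(k(h(s(c)), p(k(h(s(c)), p(c)))))  →  h(k(s(c), p(k(h(s(c)), p(c)))))   [R1 at 1.1]
4. h(k(s(c), p(k(h(s(c)), p(c)))))  →  h(a)   [R2 at 1]
5. h(a)  →  0   [R4 at ε]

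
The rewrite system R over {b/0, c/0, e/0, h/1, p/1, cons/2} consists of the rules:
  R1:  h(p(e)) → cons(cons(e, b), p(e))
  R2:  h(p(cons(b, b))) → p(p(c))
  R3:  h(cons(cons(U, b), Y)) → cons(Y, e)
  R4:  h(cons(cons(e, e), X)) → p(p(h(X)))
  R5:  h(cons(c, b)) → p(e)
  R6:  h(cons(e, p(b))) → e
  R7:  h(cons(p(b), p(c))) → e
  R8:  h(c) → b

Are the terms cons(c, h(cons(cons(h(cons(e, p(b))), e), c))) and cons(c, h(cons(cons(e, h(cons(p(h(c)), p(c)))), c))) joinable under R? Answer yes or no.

Reduce t₁ = cons(c, h(cons(cons(h(cons(e, p(b))), e), c))):
1. cons(c, h(cons(cons(h(cons(e, p(b))), e), c)))  →  cons(c, h(cons(cons(e, e), c)))   [R6 at 2.1.1.1]
2. cons(c, h(cons(cons(e, e), c)))  →  cons(c, p(p(h(c))))   [R4 at 2]
3. cons(c, p(p(h(c))))  →  cons(c, p(p(b)))   [R8 at 2.1.1]

Reduce t₂ = cons(c, h(cons(cons(e, h(cons(p(h(c)), p(c)))), c))):
1. cons(c, h(cons(cons(e, h(cons(p(h(c)), p(c)))), c)))  →  cons(c, h(cons(cons(e, h(cons(p(b), p(c)))), c)))   [R8 at 2.1.1.2.1.1.1]
2. cons(c, h(cons(cons(e, h(cons(p(b), p(c)))), c)))  →  cons(c, h(cons(cons(e, e), c)))   [R7 at 2.1.1.2]
3. cons(c, h(cons(cons(e, e), c)))  →  cons(c, p(p(h(c))))   [R4 at 2]
4. cons(c, p(p(h(c))))  →  cons(c, p(p(b)))   [R8 at 2.1.1]

yes — NF(t₁) = cons(c, p(p(b))), NF(t₂) = cons(c, p(p(b)))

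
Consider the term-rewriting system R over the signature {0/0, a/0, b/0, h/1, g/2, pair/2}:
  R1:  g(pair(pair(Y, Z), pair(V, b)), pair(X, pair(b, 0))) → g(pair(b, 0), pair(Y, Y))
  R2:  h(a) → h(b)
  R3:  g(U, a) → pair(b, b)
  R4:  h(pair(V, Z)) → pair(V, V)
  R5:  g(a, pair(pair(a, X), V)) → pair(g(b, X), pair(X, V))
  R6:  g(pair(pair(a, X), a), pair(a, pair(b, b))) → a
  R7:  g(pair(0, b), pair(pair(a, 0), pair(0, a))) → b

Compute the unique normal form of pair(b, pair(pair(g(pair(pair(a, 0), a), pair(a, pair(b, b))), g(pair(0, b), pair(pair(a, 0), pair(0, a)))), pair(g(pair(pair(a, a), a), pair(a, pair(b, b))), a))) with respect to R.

1. pair(b, pair(pair(g(pair(pair(a, 0), a), pair(a, pair(b, b))), g(pair(0, b), pair(pair(a, 0), pair(0, a)))), pair(g(pair(pair(a, a), a), pair(a, pair(b, b))), a)))  →  pair(b, pair(pair(a, g(pair(0, b), pair(pair(a, 0), pair(0, a)))), pair(g(pair(pair(a, a), a), pair(a, pair(b, b))), a)))   [R6 at 2.1.1]
2. pair(b, pair(pair(a, g(pair(0, b), pair(pair(a, 0), pair(0, a)))), pair(g(pair(pair(a, a), a), pair(a, pair(b, b))), a)))  →  pair(b, pair(pair(a, b), pair(g(pair(pair(a, a), a), pair(a, pair(b, b))), a)))   [R7 at 2.1.2]
3. pair(b, pair(pair(a, b), pair(g(pair(pair(a, a), a), pair(a, pair(b, b))), a)))  →  pair(b, pair(pair(a, b), pair(a, a)))   [R6 at 2.2.1]

pair(b, pair(pair(a, b), pair(a, a)))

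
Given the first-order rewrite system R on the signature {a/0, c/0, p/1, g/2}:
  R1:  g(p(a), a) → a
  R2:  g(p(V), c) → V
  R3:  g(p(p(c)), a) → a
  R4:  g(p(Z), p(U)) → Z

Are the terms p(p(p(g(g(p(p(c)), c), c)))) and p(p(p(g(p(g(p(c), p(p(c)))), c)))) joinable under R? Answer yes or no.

yes — NF(t₁) = p(p(p(c))), NF(t₂) = p(p(p(c)))

Reduce t₁ = p(p(p(g(g(p(p(c)), c), c)))):
1. p(p(p(g(g(p(p(c)), c), c))))  →  p(p(p(g(p(c), c))))   [R2 at 1.1.1.1]
2. p(p(p(g(p(c), c))))  →  p(p(p(c)))   [R2 at 1.1.1]

Reduce t₂ = p(p(p(g(p(g(p(c), p(p(c)))), c)))):
1. p(p(p(g(p(g(p(c), p(p(c)))), c))))  →  p(p(p(g(p(c), p(p(c))))))   [R2 at 1.1.1]
2. p(p(p(g(p(c), p(p(c))))))  →  p(p(p(c)))   [R4 at 1.1.1]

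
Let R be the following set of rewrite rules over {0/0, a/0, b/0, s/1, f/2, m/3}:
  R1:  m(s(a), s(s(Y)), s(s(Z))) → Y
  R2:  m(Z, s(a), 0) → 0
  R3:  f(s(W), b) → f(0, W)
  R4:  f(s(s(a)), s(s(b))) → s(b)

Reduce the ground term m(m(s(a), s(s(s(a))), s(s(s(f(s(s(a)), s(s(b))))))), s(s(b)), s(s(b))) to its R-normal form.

1. m(m(s(a), s(s(s(a))), s(s(s(f(s(s(a)), s(s(b))))))), s(s(b)), s(s(b)))  →  m(s(a), s(s(b)), s(s(b)))   [R1 at 1]
2. m(s(a), s(s(b)), s(s(b)))  →  b   [R1 at ε]

b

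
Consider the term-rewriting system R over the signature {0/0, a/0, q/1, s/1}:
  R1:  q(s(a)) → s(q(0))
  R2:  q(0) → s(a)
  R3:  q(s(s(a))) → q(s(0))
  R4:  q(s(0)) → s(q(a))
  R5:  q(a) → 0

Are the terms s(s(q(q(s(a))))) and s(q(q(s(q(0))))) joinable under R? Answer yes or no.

no — NF(t₁) = s(s(s(0))), NF(t₂) = s(s(0))

Reduce t₁ = s(s(q(q(s(a))))):
1. s(s(q(q(s(a)))))  →  s(s(q(s(q(0)))))   [R1 at 1.1.1]
2. s(s(q(s(q(0)))))  →  s(s(q(s(s(a)))))   [R2 at 1.1.1.1]
3. s(s(q(s(s(a)))))  →  s(s(q(s(0))))   [R3 at 1.1]
4. s(s(q(s(0))))  →  s(s(s(q(a))))   [R4 at 1.1]
5. s(s(s(q(a))))  →  s(s(s(0)))   [R5 at 1.1.1]

Reduce t₂ = s(q(q(s(q(0))))):
1. s(q(q(s(q(0)))))  →  s(q(q(s(s(a)))))   [R2 at 1.1.1.1]
2. s(q(q(s(s(a)))))  →  s(q(q(s(0))))   [R3 at 1.1]
3. s(q(q(s(0))))  →  s(q(s(q(a))))   [R4 at 1.1]
4. s(q(s(q(a))))  →  s(q(s(0)))   [R5 at 1.1.1]
5. s(q(s(0)))  →  s(s(q(a)))   [R4 at 1]
6. s(s(q(a)))  →  s(s(0))   [R5 at 1.1]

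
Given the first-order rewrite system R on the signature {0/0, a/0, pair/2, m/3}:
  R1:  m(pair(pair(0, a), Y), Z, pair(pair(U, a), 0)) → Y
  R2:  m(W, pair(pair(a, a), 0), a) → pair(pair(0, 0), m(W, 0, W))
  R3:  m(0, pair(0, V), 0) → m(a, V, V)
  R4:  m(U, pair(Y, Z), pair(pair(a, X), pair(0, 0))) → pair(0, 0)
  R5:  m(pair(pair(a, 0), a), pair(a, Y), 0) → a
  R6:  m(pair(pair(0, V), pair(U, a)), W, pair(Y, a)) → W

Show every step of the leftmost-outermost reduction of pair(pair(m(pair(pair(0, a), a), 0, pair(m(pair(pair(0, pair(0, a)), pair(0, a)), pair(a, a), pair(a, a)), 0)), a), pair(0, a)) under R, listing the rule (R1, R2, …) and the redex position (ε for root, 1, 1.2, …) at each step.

1. pair(pair(m(pair(pair(0, a), a), 0, pair(m(pair(pair(0, pair(0, a)), pair(0, a)), pair(a, a), pair(a, a)), 0)), a), pair(0, a))  →  pair(pair(m(pair(pair(0, a), a), 0, pair(pair(a, a), 0)), a), pair(0, a))   [R6 at 1.1.3.1]
2. pair(pair(m(pair(pair(0, a), a), 0, pair(pair(a, a), 0)), a), pair(0, a))  →  pair(pair(a, a), pair(0, a))   [R1 at 1.1]

pair(pair(a, a), pair(0, a))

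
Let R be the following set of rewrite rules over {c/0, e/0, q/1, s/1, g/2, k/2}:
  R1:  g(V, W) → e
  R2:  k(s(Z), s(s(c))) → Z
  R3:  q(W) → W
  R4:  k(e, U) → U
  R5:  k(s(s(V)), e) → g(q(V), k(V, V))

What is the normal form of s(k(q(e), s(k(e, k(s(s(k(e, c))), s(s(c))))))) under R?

1. s(k(q(e), s(k(e, k(s(s(k(e, c))), s(s(c)))))))  →  s(k(e, s(k(e, k(s(s(k(e, c))), s(s(c)))))))   [R3 at 1.1]
2. s(k(e, s(k(e, k(s(s(k(e, c))), s(s(c)))))))  →  s(s(k(e, k(s(s(k(e, c))), s(s(c))))))   [R4 at 1]
3. s(s(k(e, k(s(s(k(e, c))), s(s(c))))))  →  s(s(k(s(s(k(e, c))), s(s(c)))))   [R4 at 1.1]
4. s(s(k(s(s(k(e, c))), s(s(c)))))  →  s(s(s(k(e, c))))   [R2 at 1.1]
5. s(s(s(k(e, c))))  →  s(s(s(c)))   [R4 at 1.1.1]

s(s(s(c)))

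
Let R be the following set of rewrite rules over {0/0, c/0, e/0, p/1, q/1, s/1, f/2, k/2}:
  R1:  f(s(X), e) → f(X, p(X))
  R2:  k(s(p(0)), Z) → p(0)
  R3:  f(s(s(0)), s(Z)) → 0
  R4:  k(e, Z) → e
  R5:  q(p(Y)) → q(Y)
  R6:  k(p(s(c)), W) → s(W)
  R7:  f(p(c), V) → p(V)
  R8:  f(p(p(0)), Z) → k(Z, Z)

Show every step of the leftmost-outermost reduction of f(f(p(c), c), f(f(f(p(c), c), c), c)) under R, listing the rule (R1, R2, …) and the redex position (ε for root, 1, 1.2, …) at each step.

1. f(f(p(c), c), f(f(f(p(c), c), c), c))  →  f(p(c), f(f(f(p(c), c), c), c))   [R7 at 1]
2. f(p(c), f(f(f(p(c), c), c), c))  →  p(f(f(f(p(c), c), c), c))   [R7 at ε]
3. p(f(f(f(p(c), c), c), c))  →  p(f(f(p(c), c), c))   [R7 at 1.1.1]
4. p(f(f(p(c), c), c))  →  p(f(p(c), c))   [R7 at 1.1]
5. p(f(p(c), c))  →  p(p(c))   [R7 at 1]

p(p(c))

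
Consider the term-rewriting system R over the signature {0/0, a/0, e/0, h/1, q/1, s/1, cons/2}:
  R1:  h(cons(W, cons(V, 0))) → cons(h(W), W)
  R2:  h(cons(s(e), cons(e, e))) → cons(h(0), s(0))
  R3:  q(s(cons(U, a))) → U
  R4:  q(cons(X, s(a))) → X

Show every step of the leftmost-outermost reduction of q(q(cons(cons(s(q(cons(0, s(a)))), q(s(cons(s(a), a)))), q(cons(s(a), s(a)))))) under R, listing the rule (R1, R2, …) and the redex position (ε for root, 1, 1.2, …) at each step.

s(0)

1. q(q(cons(cons(s(q(cons(0, s(a)))), q(s(cons(s(a), a)))), q(cons(s(a), s(a))))))  →  q(q(cons(cons(s(0), q(s(cons(s(a), a)))), q(cons(s(a), s(a))))))   [R4 at 1.1.1.1.1]
2. q(q(cons(cons(s(0), q(s(cons(s(a), a)))), q(cons(s(a), s(a))))))  →  q(q(cons(cons(s(0), s(a)), q(cons(s(a), s(a))))))   [R3 at 1.1.1.2]
3. q(q(cons(cons(s(0), s(a)), q(cons(s(a), s(a))))))  →  q(q(cons(cons(s(0), s(a)), s(a))))   [R4 at 1.1.2]
4. q(q(cons(cons(s(0), s(a)), s(a))))  →  q(cons(s(0), s(a)))   [R4 at 1]
5. q(cons(s(0), s(a)))  →  s(0)   [R4 at ε]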